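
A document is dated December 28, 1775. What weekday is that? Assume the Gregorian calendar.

Doomsday rule: the anchor day for the 1700s is Sunday. For year 75: 75÷12 = 6 r 3, and 3÷4 = 0, so 6+3+0 = 9.
Sunday + 9 ≡ Tuesday — that's 1775's doomsday.
In December the doomsday date is Dec 12.
Dec 28 is 16 days after Dec 12; 16 mod 7 = 2, so Tuesday + 2 = Thursday.

Thursday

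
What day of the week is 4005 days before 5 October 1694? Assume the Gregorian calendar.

First find the weekday of Oct 5, 1694. Doomsday rule: the anchor day for the 1600s is Tuesday. For year 94: 94÷12 = 7 r 10, and 10÷4 = 2, so 7+10+2 = 19.
Tuesday + 19 ≡ Sunday — that's 1694's doomsday.
In October the doomsday date is Oct 10.
Oct 5 is 5 days before Oct 10; 5 mod 7 = 5, so Sunday − 5 = Tuesday.
4005 mod 7 = 1, so 4005 days before a Tuesday is Tuesday − 1 = Monday.

Monday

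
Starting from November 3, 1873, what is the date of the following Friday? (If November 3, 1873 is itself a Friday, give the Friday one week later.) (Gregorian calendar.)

November 7, 1873

Nov 3, 1873 is a Monday.
From Monday to the next Friday is 4 days.
Nov 3, 1873 + 4 = Nov 7, 1873.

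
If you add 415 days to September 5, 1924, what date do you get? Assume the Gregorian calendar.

October 25, 1925

+365 (one year) → Sep 5, 1925 (50 left).
Sep has 30 days: +26 → Oct 1, 1925 (24 left).
+24 → Oct 25, 1925.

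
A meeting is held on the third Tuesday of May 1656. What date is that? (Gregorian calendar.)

May 16, 1656

May 1, 1656 is a Monday.
The first Tuesday is therefore May 2 (1 days later).
The third Tuesday is 2 + 2×7 = May 16.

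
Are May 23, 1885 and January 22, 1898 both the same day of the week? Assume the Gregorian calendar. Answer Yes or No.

From May 23, 1885 to Jan 22, 1898 is 4627 days.
4627 mod 7 = 0, so they are the same weekday.
(May 23, 1885 is a Saturday; Jan 22, 1898 is a Saturday.)

Yes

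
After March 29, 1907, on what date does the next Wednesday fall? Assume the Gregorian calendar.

Mar 29, 1907 is a Friday.
From Friday to the next Wednesday is 5 days.
Mar 29, 1907 + 5 = Apr 3, 1907.

April 3, 1907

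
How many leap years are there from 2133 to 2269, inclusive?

33

Multiples of 4 in [2133,2269]: 34.
Of those, multiples of 100: 1 (not leap unless ÷400).
Multiples of 400: 0.
Leap years = 34 − 1 + 0 = 33.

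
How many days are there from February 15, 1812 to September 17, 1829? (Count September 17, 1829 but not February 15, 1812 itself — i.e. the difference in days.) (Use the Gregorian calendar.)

Feb 15, 1812 → Feb 15, 1813: 366 days (Feb 29, 1812 is in that span).
Feb 15, 1813 → Feb 15, 1814: 365 days.
Feb 15, 1814 → Feb 15, 1815: 365 days.
Feb 15, 1815 → Feb 15, 1816: 365 days.
Feb 15, 1816 → Feb 15, 1817: 366 days (Feb 29, 1816 is in that span).
Feb 15, 1817 → Feb 15, 1818: 365 days.
Feb 15, 1818 → Feb 15, 1819: 365 days.
Feb 15, 1819 → Feb 15, 1820: 365 days.
Feb 15, 1820 → Feb 15, 1821: 366 days (Feb 29, 1820 is in that span).
Feb 15, 1821 → Feb 15, 1822: 365 days.
Feb 15, 1822 → Feb 15, 1823: 365 days.
Feb 15, 1823 → Feb 15, 1824: 365 days.
Feb 15, 1824 → Feb 15, 1825: 366 days (Feb 29, 1824 is in that span).
Feb 15, 1825 → Feb 15, 1826: 365 days.
Feb 15, 1826 → Feb 15, 1827: 365 days.
Feb 15, 1827 → Feb 15, 1828: 365 days.
Feb 15, 1828 → Feb 15, 1829: 366 days (Feb 29, 1828 is in that span).
Feb 15, 1829 → Mar 15, 1829: 28 days (February has 28).
Mar 15, 1829 → Apr 15, 1829: 31 days (March has 31).
Apr 15, 1829 → May 15, 1829: 30 days (April has 30).
May 15, 1829 → Jun 15, 1829: 31 days (May has 31).
Jun 15, 1829 → Jul 15, 1829: 30 days (June has 30).
Jul 15, 1829 → Aug 15, 1829: 31 days (July has 31).
Aug 15, 1829 → Sep 15, 1829: 31 days (August has 31).
Sep 15, 1829 → Sep 17, 1829: 2 days.
Total: 6424 days.

6424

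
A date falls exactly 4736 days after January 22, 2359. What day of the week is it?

Monday

Jan 22, 2359 is a Thursday.
4736 mod 7 = 4, so 4736 days after a Thursday is Thursday + 4 = Monday.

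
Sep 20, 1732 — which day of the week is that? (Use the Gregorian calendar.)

Doomsday rule: the anchor day for the 1700s is Sunday. For year 32: 32÷12 = 2 r 8, and 8÷4 = 2, so 2+8+2 = 12.
Sunday + 12 ≡ Friday — that's 1732's doomsday.
In September the doomsday date is Sep 5.
Sep 20 is 15 days after Sep 5; 15 mod 7 = 1, so Friday + 1 = Saturday.

Saturday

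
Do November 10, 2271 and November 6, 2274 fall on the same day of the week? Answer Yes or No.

Yes

From Nov 10, 2271 to Nov 6, 2274 is 1092 days.
1092 mod 7 = 0, so they are the same weekday.
(Nov 10, 2271 is a Friday; Nov 6, 2274 is a Friday.)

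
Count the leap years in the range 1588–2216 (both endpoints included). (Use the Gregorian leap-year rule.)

Multiples of 4 in [1588,2216]: 158.
Of those, multiples of 100: 7 (not leap unless ÷400).
Multiples of 400: 2.
Leap years = 158 − 7 + 2 = 153.

153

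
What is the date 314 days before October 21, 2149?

−21 → Sep 30, 2149 (end of Sep, 30 days; 293 left).
−30 → Aug 31, 2149 (end of Aug, 31 days; 263 left).
−31 → Jul 31, 2149 (end of Jul, 31 days; 232 left).
−31 → Jun 30, 2149 (end of Jun, 30 days; 201 left).
−30 → May 31, 2149 (end of May, 31 days; 171 left).
−31 → Apr 30, 2149 (end of Apr, 30 days; 140 left).
−30 → Mar 31, 2149 (end of Mar, 31 days; 110 left).
−31 → Feb 28, 2149 (end of Feb, 28 days; 79 left).
−28 → Jan 31, 2149 (end of Jan, 31 days; 51 left).
−31 → Dec 31, 2148 (end of Dec, 31 days; 20 left).
−20 → Dec 11, 2148.

December 11, 2148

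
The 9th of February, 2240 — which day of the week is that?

Sunday

Doomsday rule: the anchor day for the 2200s is Friday. For year 40: 40÷12 = 3 r 4, and 4÷4 = 1, so 3+4+1 = 8.
Friday + 8 ≡ Saturday — that's 2240's doomsday.
In February the doomsday date is Feb 29 (2240 is a leap year (divisible by 4)).
Feb 9 is 20 days before Feb 29; 20 mod 7 = 6, so Saturday − 6 = Sunday.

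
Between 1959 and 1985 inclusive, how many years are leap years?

Multiples of 4 in [1959,1985]: 7.
Of those, multiples of 100: 0 (not leap unless ÷400).
Multiples of 400: 0.
Leap years = 7 − 0 + 0 = 7.

7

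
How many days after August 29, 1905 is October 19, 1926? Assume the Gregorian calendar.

7721

Aug 29, 1905 → Aug 29, 1906: 365 days.
Aug 29, 1906 → Aug 29, 1907: 365 days.
Aug 29, 1907 → Aug 29, 1908: 366 days (Feb 29, 1908 is in that span).
Aug 29, 1908 → Aug 29, 1909: 365 days.
Aug 29, 1909 → Aug 29, 1910: 365 days.
Aug 29, 1910 → Aug 29, 1911: 365 days.
Aug 29, 1911 → Aug 29, 1912: 366 days (Feb 29, 1912 is in that span).
Aug 29, 1912 → Aug 29, 1913: 365 days.
Aug 29, 1913 → Aug 29, 1914: 365 days.
Aug 29, 1914 → Aug 29, 1915: 365 days.
Aug 29, 1915 → Aug 29, 1916: 366 days (Feb 29, 1916 is in that span).
Aug 29, 1916 → Aug 29, 1917: 365 days.
Aug 29, 1917 → Aug 29, 1918: 365 days.
Aug 29, 1918 → Aug 29, 1919: 365 days.
Aug 29, 1919 → Aug 29, 1920: 366 days (Feb 29, 1920 is in that span).
Aug 29, 1920 → Aug 29, 1921: 365 days.
Aug 29, 1921 → Aug 29, 1922: 365 days.
Aug 29, 1922 → Aug 29, 1923: 365 days.
Aug 29, 1923 → Aug 29, 1924: 366 days (Feb 29, 1924 is in that span).
Aug 29, 1924 → Aug 29, 1925: 365 days.
Aug 29, 1925 → Aug 29, 1926: 365 days.
Aug 29, 1926 → Sep 29, 1926: 31 days (August has 31).
Sep 29, 1926 → Oct 19, 1926: 20 days.
Total: 7721 days.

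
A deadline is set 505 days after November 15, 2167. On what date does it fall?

April 3, 2169

+366 (one year; includes Feb 29, 2168) → Nov 15, 2168 (139 left).
Nov has 30 days: +16 → Dec 1, 2168 (123 left).
Dec has 31 days: +31 → Jan 1, 2169 (92 left).
Jan has 31 days: +31 → Feb 1, 2169 (61 left).
Feb has 28 days: +28 → Mar 1, 2169 (33 left).
Mar has 31 days: +31 → Apr 1, 2169 (2 left).
+2 → Apr 3, 2169.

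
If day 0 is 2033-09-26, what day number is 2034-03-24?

Sep 26, 2033 → Oct 26, 2033: 30 days (September has 30).
Oct 26, 2033 → Nov 26, 2033: 31 days (October has 31).
Nov 26, 2033 → Dec 26, 2033: 30 days (November has 30).
Dec 26, 2033 → Jan 26, 2034: 31 days (December has 31).
Jan 26, 2034 → Feb 26, 2034: 31 days (January has 31).
Feb 26, 2034 → Mar 24, 2034: 26 days.
Total: 179 days.

179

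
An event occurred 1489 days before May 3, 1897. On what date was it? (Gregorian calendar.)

−365 (one year) → May 3, 1896 (1124 left).
−366 (one year; includes Feb 29, 1896) → May 3, 1895 (758 left).
−365 (one year) → May 3, 1894 (393 left).
−3 → Apr 30, 1894 (end of Apr, 30 days; 390 left).
−30 → Mar 31, 1894 (end of Mar, 31 days; 360 left).
−31 → Feb 28, 1894 (end of Feb, 28 days; 329 left).
−28 → Jan 31, 1894 (end of Jan, 31 days; 301 left).
−31 → Dec 31, 1893 (end of Dec, 31 days; 270 left).
−31 → Nov 30, 1893 (end of Nov, 30 days; 239 left).
−30 → Oct 31, 1893 (end of Oct, 31 days; 209 left).
−31 → Sep 30, 1893 (end of Sep, 30 days; 178 left).
−30 → Aug 31, 1893 (end of Aug, 31 days; 148 left).
−31 → Jul 31, 1893 (end of Jul, 31 days; 117 left).
−31 → Jun 30, 1893 (end of Jun, 30 days; 86 left).
−30 → May 31, 1893 (end of May, 31 days; 56 left).
−31 → Apr 30, 1893 (end of Apr, 30 days; 25 left).
−25 → Apr 5, 1893.

April 5, 1893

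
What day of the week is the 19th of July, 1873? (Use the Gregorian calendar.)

Doomsday rule: the anchor day for the 1800s is Friday. For year 73: 73÷12 = 6 r 1, and 1÷4 = 0, so 6+1+0 = 7.
Friday + 7 ≡ Friday — that's 1873's doomsday.
In July the doomsday date is Jul 11.
Jul 19 is 8 days after Jul 11; 8 mod 7 = 1, so Friday + 1 = Saturday.

Saturday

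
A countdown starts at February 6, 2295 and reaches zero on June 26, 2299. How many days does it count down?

Feb 6, 2295 → Feb 6, 2296: 365 days.
Feb 6, 2296 → Feb 6, 2297: 366 days (Feb 29, 2296 is in that span).
Feb 6, 2297 → Feb 6, 2298: 365 days.
Feb 6, 2298 → Feb 6, 2299: 365 days.
Feb 6, 2299 → Mar 6, 2299: 28 days (February has 28).
Mar 6, 2299 → Apr 6, 2299: 31 days (March has 31).
Apr 6, 2299 → May 6, 2299: 30 days (April has 30).
May 6, 2299 → Jun 6, 2299: 31 days (May has 31).
Jun 6, 2299 → Jun 26, 2299: 20 days.
Total: 1601 days.

1601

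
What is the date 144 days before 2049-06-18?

January 25, 2049

−18 → May 31, 2049 (end of May, 31 days; 126 left).
−31 → Apr 30, 2049 (end of Apr, 30 days; 95 left).
−30 → Mar 31, 2049 (end of Mar, 31 days; 65 left).
−31 → Feb 28, 2049 (end of Feb, 28 days; 34 left).
−28 → Jan 31, 2049 (end of Jan, 31 days; 6 left).
−6 → Jan 25, 2049.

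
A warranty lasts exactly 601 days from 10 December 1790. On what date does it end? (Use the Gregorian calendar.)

+365 (one year) → Dec 10, 1791 (236 left).
Dec has 31 days: +22 → Jan 1, 1792 (214 left).
Jan has 31 days: +31 → Feb 1, 1792 (183 left).
Feb has 29 days: +29 → Mar 1, 1792 (154 left).
Mar has 31 days: +31 → Apr 1, 1792 (123 left).
Apr has 30 days: +30 → May 1, 1792 (93 left).
May has 31 days: +31 → Jun 1, 1792 (62 left).
Jun has 30 days: +30 → Jul 1, 1792 (32 left).
Jul has 31 days: +31 → Aug 1, 1792 (1 left).
+1 → Aug 2, 1792.

August 2, 1792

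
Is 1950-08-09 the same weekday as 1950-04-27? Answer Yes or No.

No

From Apr 27, 1950 to Aug 9, 1950 is 104 days.
104 mod 7 = 6, so they are different weekdays.
(Apr 27, 1950 is a Thursday; Aug 9, 1950 is a Wednesday.)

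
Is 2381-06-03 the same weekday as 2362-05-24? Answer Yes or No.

No

From May 24, 2362 to Jun 3, 2381 is 6950 days.
6950 mod 7 = 6, so they are different weekdays.
(May 24, 2362 is a Thursday; Jun 3, 2381 is a Wednesday.)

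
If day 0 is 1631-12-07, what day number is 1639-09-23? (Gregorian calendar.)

Dec 7, 1631 → Dec 7, 1632: 366 days (Feb 29, 1632 is in that span).
Dec 7, 1632 → Dec 7, 1633: 365 days.
Dec 7, 1633 → Dec 7, 1634: 365 days.
Dec 7, 1634 → Dec 7, 1635: 365 days.
Dec 7, 1635 → Dec 7, 1636: 366 days (Feb 29, 1636 is in that span).
Dec 7, 1636 → Dec 7, 1637: 365 days.
Dec 7, 1637 → Dec 7, 1638: 365 days.
Dec 7, 1638 → Jan 7, 1639: 31 days (December has 31).
Jan 7, 1639 → Feb 7, 1639: 31 days (January has 31).
Feb 7, 1639 → Mar 7, 1639: 28 days (February has 28).
Mar 7, 1639 → Apr 7, 1639: 31 days (March has 31).
Apr 7, 1639 → May 7, 1639: 30 days (April has 30).
May 7, 1639 → Jun 7, 1639: 31 days (May has 31).
Jun 7, 1639 → Jul 7, 1639: 30 days (June has 30).
Jul 7, 1639 → Aug 7, 1639: 31 days (July has 31).
Aug 7, 1639 → Sep 7, 1639: 31 days (August has 31).
Sep 7, 1639 → Sep 23, 1639: 16 days.
Total: 2847 days.

2847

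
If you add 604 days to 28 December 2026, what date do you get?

August 23, 2028

+365 (one year) → Dec 28, 2027 (239 left).
Dec has 31 days: +4 → Jan 1, 2028 (235 left).
Jan has 31 days: +31 → Feb 1, 2028 (204 left).
Feb has 29 days: +29 → Mar 1, 2028 (175 left).
Mar has 31 days: +31 → Apr 1, 2028 (144 left).
Apr has 30 days: +30 → May 1, 2028 (114 left).
May has 31 days: +31 → Jun 1, 2028 (83 left).
Jun has 30 days: +30 → Jul 1, 2028 (53 left).
Jul has 31 days: +31 → Aug 1, 2028 (22 left).
+22 → Aug 23, 2028.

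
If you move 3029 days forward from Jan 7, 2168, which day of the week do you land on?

Tuesday

First find the weekday of Jan 7, 2168. Doomsday rule: the anchor day for the 2100s is Sunday. For year 68: 68÷12 = 5 r 8, and 8÷4 = 2, so 5+8+2 = 15.
Sunday + 15 ≡ Monday — that's 2168's doomsday.
In January the doomsday date is Jan 4 (2168 is a leap year (divisible by 4)).
Jan 7 is 3 days after Jan 4; 3 mod 7 = 3, so Monday + 3 = Thursday.
3029 mod 7 = 5, so 3029 days after a Thursday is Thursday + 5 = Tuesday.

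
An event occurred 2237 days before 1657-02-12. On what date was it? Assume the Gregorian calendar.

−366 (one year; includes Feb 29, 1656) → Feb 12, 1656 (1871 left).
−365 (one year) → Feb 12, 1655 (1506 left).
−365 (one year) → Feb 12, 1654 (1141 left).
−365 (one year) → Feb 12, 1653 (776 left).
−366 (one year; includes Feb 29, 1652) → Feb 12, 1652 (410 left).
−365 (one year) → Feb 12, 1651 (45 left).
−12 → Jan 31, 1651 (end of Jan, 31 days; 33 left).
−31 → Dec 31, 1650 (end of Dec, 31 days; 2 left).
−2 → Dec 29, 1650.

December 29, 1650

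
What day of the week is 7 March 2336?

Doomsday rule: the anchor day for the 2300s is Wednesday. For year 36: 36÷12 = 3 r 0, and 0÷4 = 0, so 3+0+0 = 3.
Wednesday + 3 ≡ Saturday — that's 2336's doomsday.
In March the doomsday date is Mar 14.
Mar 7 is 7 days before Mar 14; 7 mod 7 = 0, so Saturday − 0 = Saturday.

Saturday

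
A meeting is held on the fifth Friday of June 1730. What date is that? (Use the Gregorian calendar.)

June 30, 1730

June 1, 1730 is a Thursday.
The first Friday is therefore June 2 (1 days later).
The fifth Friday is 2 + 4×7 = June 30.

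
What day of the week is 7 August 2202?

Saturday

Doomsday rule: the anchor day for the 2200s is Friday. For year 02: 2÷12 = 0 r 2, and 2÷4 = 0, so 0+2+0 = 2.
Friday + 2 ≡ Sunday — that's 2202's doomsday.
In August the doomsday date is Aug 8.
Aug 7 is 1 day before Aug 8; 1 mod 7 = 1, so Sunday − 1 = Saturday.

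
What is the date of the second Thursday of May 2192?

May 10, 2192

May 1, 2192 is a Tuesday.
The first Thursday is therefore May 3 (2 days later).
The second Thursday is 3 + 1×7 = May 10.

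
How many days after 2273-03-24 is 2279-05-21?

2249

Mar 24, 2273 → Mar 24, 2274: 365 days.
Mar 24, 2274 → Mar 24, 2275: 365 days.
Mar 24, 2275 → Mar 24, 2276: 366 days (Feb 29, 2276 is in that span).
Mar 24, 2276 → Mar 24, 2277: 365 days.
Mar 24, 2277 → Mar 24, 2278: 365 days.
Mar 24, 2278 → Mar 24, 2279: 365 days.
Mar 24, 2279 → Apr 24, 2279: 31 days (March has 31).
Apr 24, 2279 → May 21, 2279: 27 days.
Total: 2249 days.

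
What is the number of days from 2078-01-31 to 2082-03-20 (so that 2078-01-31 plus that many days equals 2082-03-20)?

Jan 31, 2078 → Jan 31, 2079: 365 days.
Jan 31, 2079 → Jan 31, 2080: 365 days.
Jan 31, 2080 → Jan 31, 2081: 366 days (Feb 29, 2080 is in that span).
Jan 31, 2081 → Jan 31, 2082: 365 days.
Jan 31, 2082 → Feb 28, 2082: 28 days (January has 31).
Feb 28, 2082 → Mar 20, 2082: 20 days.
Total: 1509 days.

1509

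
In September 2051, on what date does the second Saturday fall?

September 9, 2051

September 1, 2051 is a Friday.
The first Saturday is therefore September 2 (1 days later).
The second Saturday is 2 + 1×7 = September 9.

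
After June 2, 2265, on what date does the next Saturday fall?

Jun 2, 2265 is a Friday.
From Friday to the next Saturday is 1 day.
Jun 2, 2265 + 1 = Jun 3, 2265.

June 3, 2265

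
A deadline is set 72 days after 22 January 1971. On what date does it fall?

Jan has 31 days: +10 → Feb 1, 1971 (62 left).
Feb has 28 days: +28 → Mar 1, 1971 (34 left).
Mar has 31 days: +31 → Apr 1, 1971 (3 left).
+3 → Apr 4, 1971.

April 4, 1971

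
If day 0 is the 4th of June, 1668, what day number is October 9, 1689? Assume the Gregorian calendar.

Jun 4, 1668 → Jun 4, 1669: 365 days.
Jun 4, 1669 → Jun 4, 1670: 365 days.
Jun 4, 1670 → Jun 4, 1671: 365 days.
Jun 4, 1671 → Jun 4, 1672: 366 days (Feb 29, 1672 is in that span).
Jun 4, 1672 → Jun 4, 1673: 365 days.
Jun 4, 1673 → Jun 4, 1674: 365 days.
Jun 4, 1674 → Jun 4, 1675: 365 days.
Jun 4, 1675 → Jun 4, 1676: 366 days (Feb 29, 1676 is in that span).
Jun 4, 1676 → Jun 4, 1677: 365 days.
Jun 4, 1677 → Jun 4, 1678: 365 days.
Jun 4, 1678 → Jun 4, 1679: 365 days.
Jun 4, 1679 → Jun 4, 1680: 366 days (Feb 29, 1680 is in that span).
Jun 4, 1680 → Jun 4, 1681: 365 days.
Jun 4, 1681 → Jun 4, 1682: 365 days.
Jun 4, 1682 → Jun 4, 1683: 365 days.
Jun 4, 1683 → Jun 4, 1684: 366 days (Feb 29, 1684 is in that span).
Jun 4, 1684 → Jun 4, 1685: 365 days.
Jun 4, 1685 → Jun 4, 1686: 365 days.
Jun 4, 1686 → Jun 4, 1687: 365 days.
Jun 4, 1687 → Jun 4, 1688: 366 days (Feb 29, 1688 is in that span).
Jun 4, 1688 → Jun 4, 1689: 365 days.
Jun 4, 1689 → Jul 4, 1689: 30 days (June has 30).
Jul 4, 1689 → Aug 4, 1689: 31 days (July has 31).
Aug 4, 1689 → Sep 4, 1689: 31 days (August has 31).
Sep 4, 1689 → Oct 4, 1689: 30 days (September has 30).
Oct 4, 1689 → Oct 9, 1689: 5 days.
Total: 7797 days.

7797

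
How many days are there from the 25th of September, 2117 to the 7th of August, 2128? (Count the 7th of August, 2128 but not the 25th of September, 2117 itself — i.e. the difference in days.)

Sep 25, 2117 → Sep 25, 2118: 365 days.
Sep 25, 2118 → Sep 25, 2119: 365 days.
Sep 25, 2119 → Sep 25, 2120: 366 days (Feb 29, 2120 is in that span).
Sep 25, 2120 → Sep 25, 2121: 365 days.
Sep 25, 2121 → Sep 25, 2122: 365 days.
Sep 25, 2122 → Sep 25, 2123: 365 days.
Sep 25, 2123 → Sep 25, 2124: 366 days (Feb 29, 2124 is in that span).
Sep 25, 2124 → Sep 25, 2125: 365 days.
Sep 25, 2125 → Sep 25, 2126: 365 days.
Sep 25, 2126 → Sep 25, 2127: 365 days.
Sep 25, 2127 → Oct 25, 2127: 30 days (September has 30).
Oct 25, 2127 → Nov 25, 2127: 31 days (October has 31).
Nov 25, 2127 → Dec 25, 2127: 30 days (November has 30).
Dec 25, 2127 → Jan 25, 2128: 31 days (December has 31).
Jan 25, 2128 → Feb 25, 2128: 31 days (January has 31).
Feb 25, 2128 → Mar 25, 2128: 29 days (February has 29).
Mar 25, 2128 → Apr 25, 2128: 31 days (March has 31).
Apr 25, 2128 → May 25, 2128: 30 days (April has 30).
May 25, 2128 → Jun 25, 2128: 31 days (May has 31).
Jun 25, 2128 → Jul 25, 2128: 30 days (June has 30).
Jul 25, 2128 → Aug 7, 2128: 13 days.
Total: 3969 days.

3969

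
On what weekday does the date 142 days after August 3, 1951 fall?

First find the weekday of Aug 3, 1951. Doomsday rule: the anchor day for the 1900s is Wednesday. For year 51: 51÷12 = 4 r 3, and 3÷4 = 0, so 4+3+0 = 7.
Wednesday + 7 ≡ Wednesday — that's 1951's doomsday.
In August the doomsday date is Aug 8.
Aug 3 is 5 days before Aug 8; 5 mod 7 = 5, so Wednesday − 5 = Friday.
142 mod 7 = 2, so 142 days after a Friday is Friday + 2 = Sunday.

Sunday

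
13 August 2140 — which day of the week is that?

Saturday

January 1, 2140 is a Friday.
Jan 1, 2140 → Feb 1, 2140: 31 days (January has 31).
Feb 1, 2140 → Mar 1, 2140: 29 days (February has 29).
Mar 1, 2140 → Apr 1, 2140: 31 days (March has 31).
Apr 1, 2140 → May 1, 2140: 30 days (April has 30).
May 1, 2140 → Jun 1, 2140: 31 days (May has 31).
Jun 1, 2140 → Jul 1, 2140: 30 days (June has 30).
Jul 1, 2140 → Aug 1, 2140: 31 days (July has 31).
Aug 1, 2140 → Aug 13, 2140: 12 days.
Total: 225 days.
225 mod 7 = 1, so Friday + 1 = Saturday.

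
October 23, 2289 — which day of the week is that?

Doomsday rule: the anchor day for the 2200s is Friday. For year 89: 89÷12 = 7 r 5, and 5÷4 = 1, so 7+5+1 = 13.
Friday + 13 ≡ Thursday — that's 2289's doomsday.
In October the doomsday date is Oct 10.
Oct 23 is 13 days after Oct 10; 13 mod 7 = 6, so Thursday + 6 = Wednesday.

Wednesday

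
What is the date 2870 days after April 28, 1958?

March 7, 1966

+365 (one year) → Apr 28, 1959 (2505 left).
+366 (one year; includes Feb 29, 1960) → Apr 28, 1960 (2139 left).
+365 (one year) → Apr 28, 1961 (1774 left).
+365 (one year) → Apr 28, 1962 (1409 left).
+365 (one year) → Apr 28, 1963 (1044 left).
+366 (one year; includes Feb 29, 1964) → Apr 28, 1964 (678 left).
+365 (one year) → Apr 28, 1965 (313 left).
Apr has 30 days: +3 → May 1, 1965 (310 left).
May has 31 days: +31 → Jun 1, 1965 (279 left).
Jun has 30 days: +30 → Jul 1, 1965 (249 left).
Jul has 31 days: +31 → Aug 1, 1965 (218 left).
Aug has 31 days: +31 → Sep 1, 1965 (187 left).
Sep has 30 days: +30 → Oct 1, 1965 (157 left).
Oct has 31 days: +31 → Nov 1, 1965 (126 left).
Nov has 30 days: +30 → Dec 1, 1965 (96 left).
Dec has 31 days: +31 → Jan 1, 1966 (65 left).
Jan has 31 days: +31 → Feb 1, 1966 (34 left).
Feb has 28 days: +28 → Mar 1, 1966 (6 left).
+6 → Mar 7, 1966.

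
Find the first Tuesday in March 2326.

March 2, 2326

March 1, 2326 is a Monday.
The first Tuesday is therefore March 2 (1 days later).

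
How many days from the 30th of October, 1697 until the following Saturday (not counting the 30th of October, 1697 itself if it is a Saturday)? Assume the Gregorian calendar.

Oct 30, 1697 is a Wednesday.
From Wednesday to the next Saturday is 3 days.

3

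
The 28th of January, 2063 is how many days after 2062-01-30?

363

Jan 30, 2062 → Feb 28, 2062: 29 days (January has 31).
Feb 28, 2062 → Mar 28, 2062: 28 days (February has 28).
Mar 28, 2062 → Apr 28, 2062: 31 days (March has 31).
Apr 28, 2062 → May 28, 2062: 30 days (April has 30).
May 28, 2062 → Jun 28, 2062: 31 days (May has 31).
Jun 28, 2062 → Jul 28, 2062: 30 days (June has 30).
Jul 28, 2062 → Aug 28, 2062: 31 days (July has 31).
Aug 28, 2062 → Sep 28, 2062: 31 days (August has 31).
Sep 28, 2062 → Oct 28, 2062: 30 days (September has 30).
Oct 28, 2062 → Nov 28, 2062: 31 days (October has 31).
Nov 28, 2062 → Dec 28, 2062: 30 days (November has 30).
Dec 28, 2062 → Jan 28, 2063: 31 days.
Total: 363 days.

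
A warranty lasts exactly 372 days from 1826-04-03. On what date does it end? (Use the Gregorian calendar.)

April 10, 1827

Apr has 30 days: +28 → May 1, 1826 (344 left).
May has 31 days: +31 → Jun 1, 1826 (313 left).
Jun has 30 days: +30 → Jul 1, 1826 (283 left).
Jul has 31 days: +31 → Aug 1, 1826 (252 left).
Aug has 31 days: +31 → Sep 1, 1826 (221 left).
Sep has 30 days: +30 → Oct 1, 1826 (191 left).
Oct has 31 days: +31 → Nov 1, 1826 (160 left).
Nov has 30 days: +30 → Dec 1, 1826 (130 left).
Dec has 31 days: +31 → Jan 1, 1827 (99 left).
Jan has 31 days: +31 → Feb 1, 1827 (68 left).
Feb has 28 days: +28 → Mar 1, 1827 (40 left).
Mar has 31 days: +31 → Apr 1, 1827 (9 left).
+9 → Apr 10, 1827.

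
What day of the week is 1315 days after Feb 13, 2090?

Sunday

Feb 13, 2090 is a Monday.
1315 mod 7 = 6, so 1315 days after a Monday is Monday + 6 = Sunday.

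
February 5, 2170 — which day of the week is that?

Monday

Doomsday rule: the anchor day for the 2100s is Sunday. For year 70: 70÷12 = 5 r 10, and 10÷4 = 2, so 5+10+2 = 17.
Sunday + 17 ≡ Wednesday — that's 2170's doomsday.
In February the doomsday date is Feb 28 (2170 is not a leap year).
Feb 5 is 23 days before Feb 28; 23 mod 7 = 2, so Wednesday − 2 = Monday.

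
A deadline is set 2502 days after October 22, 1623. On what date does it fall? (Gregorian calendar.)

+366 (one year; includes Feb 29, 1624) → Oct 22, 1624 (2136 left).
+365 (one year) → Oct 22, 1625 (1771 left).
+365 (one year) → Oct 22, 1626 (1406 left).
+365 (one year) → Oct 22, 1627 (1041 left).
+366 (one year; includes Feb 29, 1628) → Oct 22, 1628 (675 left).
+365 (one year) → Oct 22, 1629 (310 left).
Oct has 31 days: +10 → Nov 1, 1629 (300 left).
Nov has 30 days: +30 → Dec 1, 1629 (270 left).
Dec has 31 days: +31 → Jan 1, 1630 (239 left).
Jan has 31 days: +31 → Feb 1, 1630 (208 left).
Feb has 28 days: +28 → Mar 1, 1630 (180 left).
Mar has 31 days: +31 → Apr 1, 1630 (149 left).
Apr has 30 days: +30 → May 1, 1630 (119 left).
May has 31 days: +31 → Jun 1, 1630 (88 left).
Jun has 30 days: +30 → Jul 1, 1630 (58 left).
Jul has 31 days: +31 → Aug 1, 1630 (27 left).
+27 → Aug 28, 1630.

August 28, 1630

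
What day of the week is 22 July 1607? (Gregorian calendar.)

Doomsday rule: the anchor day for the 1600s is Tuesday. For year 07: 7÷12 = 0 r 7, and 7÷4 = 1, so 0+7+1 = 8.
Tuesday + 8 ≡ Wednesday — that's 1607's doomsday.
In July the doomsday date is Jul 11.
Jul 22 is 11 days after Jul 11; 11 mod 7 = 4, so Wednesday + 4 = Sunday.

Sunday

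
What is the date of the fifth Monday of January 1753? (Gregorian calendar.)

January 29, 1753

January 1, 1753 is a Monday.
The first Monday is therefore January 1 (same day).
The fifth Monday is 1 + 4×7 = January 29.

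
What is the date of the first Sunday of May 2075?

May 5, 2075

May 1, 2075 is a Wednesday.
The first Sunday is therefore May 5 (4 days later).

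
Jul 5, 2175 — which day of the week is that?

Wednesday

Doomsday rule: the anchor day for the 2100s is Sunday. For year 75: 75÷12 = 6 r 3, and 3÷4 = 0, so 6+3+0 = 9.
Sunday + 9 ≡ Tuesday — that's 2175's doomsday.
In July the doomsday date is Jul 11.
Jul 5 is 6 days before Jul 11; 6 mod 7 = 6, so Tuesday − 6 = Wednesday.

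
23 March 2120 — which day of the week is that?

Doomsday rule: the anchor day for the 2100s is Sunday. For year 20: 20÷12 = 1 r 8, and 8÷4 = 2, so 1+8+2 = 11.
Sunday + 11 ≡ Thursday — that's 2120's doomsday.
In March the doomsday date is Mar 14.
Mar 23 is 9 days after Mar 14; 9 mod 7 = 2, so Thursday + 2 = Saturday.

Saturday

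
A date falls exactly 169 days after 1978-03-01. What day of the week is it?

Thursday

First find the weekday of Mar 1, 1978. Doomsday rule: the anchor day for the 1900s is Wednesday. For year 78: 78÷12 = 6 r 6, and 6÷4 = 1, so 6+6+1 = 13.
Wednesday + 13 ≡ Tuesday — that's 1978's doomsday.
In March the doomsday date is Mar 14.
Mar 1 is 13 days before Mar 14; 13 mod 7 = 6, so Tuesday − 6 = Wednesday.
169 mod 7 = 1, so 169 days after a Wednesday is Wednesday + 1 = Thursday.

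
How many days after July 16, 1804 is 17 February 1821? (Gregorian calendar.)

6060

Jul 16, 1804 → Jul 16, 1805: 365 days.
Jul 16, 1805 → Jul 16, 1806: 365 days.
Jul 16, 1806 → Jul 16, 1807: 365 days.
Jul 16, 1807 → Jul 16, 1808: 366 days (Feb 29, 1808 is in that span).
Jul 16, 1808 → Jul 16, 1809: 365 days.
Jul 16, 1809 → Jul 16, 1810: 365 days.
Jul 16, 1810 → Jul 16, 1811: 365 days.
Jul 16, 1811 → Jul 16, 1812: 366 days (Feb 29, 1812 is in that span).
Jul 16, 1812 → Jul 16, 1813: 365 days.
Jul 16, 1813 → Jul 16, 1814: 365 days.
Jul 16, 1814 → Jul 16, 1815: 365 days.
Jul 16, 1815 → Jul 16, 1816: 366 days (Feb 29, 1816 is in that span).
Jul 16, 1816 → Jul 16, 1817: 365 days.
Jul 16, 1817 → Jul 16, 1818: 365 days.
Jul 16, 1818 → Jul 16, 1819: 365 days.
Jul 16, 1819 → Jul 16, 1820: 366 days (Feb 29, 1820 is in that span).
Jul 16, 1820 → Aug 16, 1820: 31 days (July has 31).
Aug 16, 1820 → Sep 16, 1820: 31 days (August has 31).
Sep 16, 1820 → Oct 16, 1820: 30 days (September has 30).
Oct 16, 1820 → Nov 16, 1820: 31 days (October has 31).
Nov 16, 1820 → Dec 16, 1820: 30 days (November has 30).
Dec 16, 1820 → Jan 16, 1821: 31 days (December has 31).
Jan 16, 1821 → Feb 16, 1821: 31 days (January has 31).
Feb 16, 1821 → Feb 17, 1821: 1 days.
Total: 6060 days.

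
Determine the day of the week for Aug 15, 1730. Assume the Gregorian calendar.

Doomsday rule: the anchor day for the 1700s is Sunday. For year 30: 30÷12 = 2 r 6, and 6÷4 = 1, so 2+6+1 = 9.
Sunday + 9 ≡ Tuesday — that's 1730's doomsday.
In August the doomsday date is Aug 8.
Aug 15 is 7 days after Aug 8; 7 mod 7 = 0, so Tuesday + 0 = Tuesday.

Tuesday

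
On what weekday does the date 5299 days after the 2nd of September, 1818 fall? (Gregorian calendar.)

First find the weekday of Sep 2, 1818. Doomsday rule: the anchor day for the 1800s is Friday. For year 18: 18÷12 = 1 r 6, and 6÷4 = 1, so 1+6+1 = 8.
Friday + 8 ≡ Saturday — that's 1818's doomsday.
In September the doomsday date is Sep 5.
Sep 2 is 3 days before Sep 5; 3 mod 7 = 3, so Saturday − 3 = Wednesday.
5299 mod 7 = 0, so 5299 days after a Wednesday is Wednesday + 0 = Wednesday.

Wednesday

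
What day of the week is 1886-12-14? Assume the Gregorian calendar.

Doomsday rule: the anchor day for the 1800s is Friday. For year 86: 86÷12 = 7 r 2, and 2÷4 = 0, so 7+2+0 = 9.
Friday + 9 ≡ Sunday — that's 1886's doomsday.
In December the doomsday date is Dec 12.
Dec 14 is 2 days after Dec 12; 2 mod 7 = 2, so Sunday + 2 = Tuesday.

Tuesday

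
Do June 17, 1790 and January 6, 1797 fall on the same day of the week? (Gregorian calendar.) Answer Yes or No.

From Jun 17, 1790 to Jan 6, 1797 is 2395 days.
2395 mod 7 = 1, so they are different weekdays.
(Jun 17, 1790 is a Thursday; Jan 6, 1797 is a Friday.)

No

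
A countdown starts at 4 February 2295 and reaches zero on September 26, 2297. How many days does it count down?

Feb 4, 2295 → Feb 4, 2296: 365 days.
Feb 4, 2296 → Feb 4, 2297: 366 days (Feb 29, 2296 is in that span).
Feb 4, 2297 → Mar 4, 2297: 28 days (February has 28).
Mar 4, 2297 → Apr 4, 2297: 31 days (March has 31).
Apr 4, 2297 → May 4, 2297: 30 days (April has 30).
May 4, 2297 → Jun 4, 2297: 31 days (May has 31).
Jun 4, 2297 → Jul 4, 2297: 30 days (June has 30).
Jul 4, 2297 → Aug 4, 2297: 31 days (July has 31).
Aug 4, 2297 → Sep 4, 2297: 31 days (August has 31).
Sep 4, 2297 → Sep 26, 2297: 22 days.
Total: 965 days.

965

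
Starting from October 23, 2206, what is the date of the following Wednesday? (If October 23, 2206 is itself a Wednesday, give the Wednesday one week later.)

Oct 23, 2206 is a Thursday.
From Thursday to the next Wednesday is 6 days.
Oct 23, 2206 + 6 = Oct 29, 2206.

October 29, 2206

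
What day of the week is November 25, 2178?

Wednesday

Doomsday rule: the anchor day for the 2100s is Sunday. For year 78: 78÷12 = 6 r 6, and 6÷4 = 1, so 6+6+1 = 13.
Sunday + 13 ≡ Saturday — that's 2178's doomsday.
In November the doomsday date is Nov 7.
Nov 25 is 18 days after Nov 7; 18 mod 7 = 4, so Saturday + 4 = Wednesday.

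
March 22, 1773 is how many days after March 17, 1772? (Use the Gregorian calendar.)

370

Mar 17, 1772 → Apr 17, 1772: 31 days (March has 31).
Apr 17, 1772 → May 17, 1772: 30 days (April has 30).
May 17, 1772 → Jun 17, 1772: 31 days (May has 31).
Jun 17, 1772 → Jul 17, 1772: 30 days (June has 30).
Jul 17, 1772 → Aug 17, 1772: 31 days (July has 31).
Aug 17, 1772 → Sep 17, 1772: 31 days (August has 31).
Sep 17, 1772 → Oct 17, 1772: 30 days (September has 30).
Oct 17, 1772 → Nov 17, 1772: 31 days (October has 31).
Nov 17, 1772 → Dec 17, 1772: 30 days (November has 30).
Dec 17, 1772 → Jan 17, 1773: 31 days (December has 31).
Jan 17, 1773 → Feb 17, 1773: 31 days (January has 31).
Feb 17, 1773 → Mar 17, 1773: 28 days (February has 28).
Mar 17, 1773 → Mar 22, 1773: 5 days.
Total: 370 days.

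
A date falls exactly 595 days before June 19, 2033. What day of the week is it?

First find the weekday of Jun 19, 2033. Doomsday rule: the anchor day for the 2000s is Tuesday. For year 33: 33÷12 = 2 r 9, and 9÷4 = 2, so 2+9+2 = 13.
Tuesday + 13 ≡ Monday — that's 2033's doomsday.
In June the doomsday date is Jun 6.
Jun 19 is 13 days after Jun 6; 13 mod 7 = 6, so Monday + 6 = Sunday.
595 mod 7 = 0, so 595 days before a Sunday is Sunday − 0 = Sunday.

Sunday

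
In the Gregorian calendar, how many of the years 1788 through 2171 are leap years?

Multiples of 4 in [1788,2171]: 96.
Of those, multiples of 100: 4 (not leap unless ÷400).
Multiples of 400: 1.
Leap years = 96 − 4 + 1 = 93.

93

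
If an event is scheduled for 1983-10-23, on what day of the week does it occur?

January 1, 1983 is a Saturday.
Jan 1, 1983 → Feb 1, 1983: 31 days (January has 31).
Feb 1, 1983 → Mar 1, 1983: 28 days (February has 28).
Mar 1, 1983 → Apr 1, 1983: 31 days (March has 31).
Apr 1, 1983 → May 1, 1983: 30 days (April has 30).
May 1, 1983 → Jun 1, 1983: 31 days (May has 31).
Jun 1, 1983 → Jul 1, 1983: 30 days (June has 30).
Jul 1, 1983 → Aug 1, 1983: 31 days (July has 31).
Aug 1, 1983 → Sep 1, 1983: 31 days (August has 31).
Sep 1, 1983 → Oct 1, 1983: 30 days (September has 30).
Oct 1, 1983 → Oct 23, 1983: 22 days.
Total: 295 days.
295 mod 7 = 1, so Saturday + 1 = Sunday.

Sunday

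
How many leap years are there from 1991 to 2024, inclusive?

9

Multiples of 4 in [1991,2024]: 9.
Of those, multiples of 100: 1 (not leap unless ÷400).
Multiples of 400: 1.
Leap years = 9 − 1 + 1 = 9.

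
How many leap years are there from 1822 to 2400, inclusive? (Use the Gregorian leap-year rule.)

Multiples of 4 in [1822,2400]: 145.
Of those, multiples of 100: 6 (not leap unless ÷400).
Multiples of 400: 2.
Leap years = 145 − 6 + 2 = 141.

141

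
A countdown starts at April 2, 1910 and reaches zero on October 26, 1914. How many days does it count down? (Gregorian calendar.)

Apr 2, 1910 → Apr 2, 1911: 365 days.
Apr 2, 1911 → Apr 2, 1912: 366 days (Feb 29, 1912 is in that span).
Apr 2, 1912 → Apr 2, 1913: 365 days.
Apr 2, 1913 → Apr 2, 1914: 365 days.
Apr 2, 1914 → May 2, 1914: 30 days (April has 30).
May 2, 1914 → Jun 2, 1914: 31 days (May has 31).
Jun 2, 1914 → Jul 2, 1914: 30 days (June has 30).
Jul 2, 1914 → Aug 2, 1914: 31 days (July has 31).
Aug 2, 1914 → Sep 2, 1914: 31 days (August has 31).
Sep 2, 1914 → Oct 2, 1914: 30 days (September has 30).
Oct 2, 1914 → Oct 26, 1914: 24 days.
Total: 1668 days.

1668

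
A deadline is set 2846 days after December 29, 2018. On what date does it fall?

+365 (one year) → Dec 29, 2019 (2481 left).
+366 (one year; includes Feb 29, 2020) → Dec 29, 2020 (2115 left).
+365 (one year) → Dec 29, 2021 (1750 left).
+365 (one year) → Dec 29, 2022 (1385 left).
+365 (one year) → Dec 29, 2023 (1020 left).
+366 (one year; includes Feb 29, 2024) → Dec 29, 2024 (654 left).
+365 (one year) → Dec 29, 2025 (289 left).
Dec has 31 days: +3 → Jan 1, 2026 (286 left).
Jan has 31 days: +31 → Feb 1, 2026 (255 left).
Feb has 28 days: +28 → Mar 1, 2026 (227 left).
Mar has 31 days: +31 → Apr 1, 2026 (196 left).
Apr has 30 days: +30 → May 1, 2026 (166 left).
May has 31 days: +31 → Jun 1, 2026 (135 left).
Jun has 30 days: +30 → Jul 1, 2026 (105 left).
Jul has 31 days: +31 → Aug 1, 2026 (74 left).
Aug has 31 days: +31 → Sep 1, 2026 (43 left).
Sep has 30 days: +30 → Oct 1, 2026 (13 left).
+13 → Oct 14, 2026.

October 14, 2026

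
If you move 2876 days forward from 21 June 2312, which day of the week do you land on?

Thursday

Jun 21, 2312 is a Friday.
2876 mod 7 = 6, so 2876 days after a Friday is Friday + 6 = Thursday.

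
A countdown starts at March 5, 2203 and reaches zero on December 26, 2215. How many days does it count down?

Mar 5, 2203 → Mar 5, 2204: 366 days (Feb 29, 2204 is in that span).
Mar 5, 2204 → Mar 5, 2205: 365 days.
Mar 5, 2205 → Mar 5, 2206: 365 days.
Mar 5, 2206 → Mar 5, 2207: 365 days.
Mar 5, 2207 → Mar 5, 2208: 366 days (Feb 29, 2208 is in that span).
Mar 5, 2208 → Mar 5, 2209: 365 days.
Mar 5, 2209 → Mar 5, 2210: 365 days.
Mar 5, 2210 → Mar 5, 2211: 365 days.
Mar 5, 2211 → Mar 5, 2212: 366 days (Feb 29, 2212 is in that span).
Mar 5, 2212 → Mar 5, 2213: 365 days.
Mar 5, 2213 → Mar 5, 2214: 365 days.
Mar 5, 2214 → Mar 5, 2215: 365 days.
Mar 5, 2215 → Apr 5, 2215: 31 days (March has 31).
Apr 5, 2215 → May 5, 2215: 30 days (April has 30).
May 5, 2215 → Jun 5, 2215: 31 days (May has 31).
Jun 5, 2215 → Jul 5, 2215: 30 days (June has 30).
Jul 5, 2215 → Aug 5, 2215: 31 days (July has 31).
Aug 5, 2215 → Sep 5, 2215: 31 days (August has 31).
Sep 5, 2215 → Oct 5, 2215: 30 days (September has 30).
Oct 5, 2215 → Nov 5, 2215: 31 days (October has 31).
Nov 5, 2215 → Dec 5, 2215: 30 days (November has 30).
Dec 5, 2215 → Dec 26, 2215: 21 days.
Total: 4679 days.

4679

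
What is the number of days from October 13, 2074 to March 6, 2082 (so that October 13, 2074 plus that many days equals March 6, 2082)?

2701

Oct 13, 2074 → Oct 13, 2075: 365 days.
Oct 13, 2075 → Oct 13, 2076: 366 days (Feb 29, 2076 is in that span).
Oct 13, 2076 → Oct 13, 2077: 365 days.
Oct 13, 2077 → Oct 13, 2078: 365 days.
Oct 13, 2078 → Oct 13, 2079: 365 days.
Oct 13, 2079 → Oct 13, 2080: 366 days (Feb 29, 2080 is in that span).
Oct 13, 2080 → Oct 13, 2081: 365 days.
Oct 13, 2081 → Nov 13, 2081: 31 days (October has 31).
Nov 13, 2081 → Dec 13, 2081: 30 days (November has 30).
Dec 13, 2081 → Jan 13, 2082: 31 days (December has 31).
Jan 13, 2082 → Feb 13, 2082: 31 days (January has 31).
Feb 13, 2082 → Mar 6, 2082: 21 days.
Total: 2701 days.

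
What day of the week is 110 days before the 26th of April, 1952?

Monday

Apr 26, 1952 is a Saturday.
110 mod 7 = 5, so 110 days before a Saturday is Saturday − 5 = Monday.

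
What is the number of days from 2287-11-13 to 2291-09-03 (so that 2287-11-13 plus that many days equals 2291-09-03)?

Nov 13, 2287 → Nov 13, 2288: 366 days (Feb 29, 2288 is in that span).
Nov 13, 2288 → Nov 13, 2289: 365 days.
Nov 13, 2289 → Nov 13, 2290: 365 days.
Nov 13, 2290 → Dec 13, 2290: 30 days (November has 30).
Dec 13, 2290 → Jan 13, 2291: 31 days (December has 31).
Jan 13, 2291 → Feb 13, 2291: 31 days (January has 31).
Feb 13, 2291 → Mar 13, 2291: 28 days (February has 28).
Mar 13, 2291 → Apr 13, 2291: 31 days (March has 31).
Apr 13, 2291 → May 13, 2291: 30 days (April has 30).
May 13, 2291 → Jun 13, 2291: 31 days (May has 31).
Jun 13, 2291 → Jul 13, 2291: 30 days (June has 30).
Jul 13, 2291 → Aug 13, 2291: 31 days (July has 31).
Aug 13, 2291 → Sep 3, 2291: 21 days.
Total: 1390 days.

1390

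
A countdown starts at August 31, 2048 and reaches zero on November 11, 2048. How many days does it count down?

72

Aug 31, 2048 → Sep 30, 2048: 30 days (August has 31).
Sep 30, 2048 → Oct 30, 2048: 30 days (September has 30).
Oct 30, 2048 → Nov 11, 2048: 12 days.
Total: 72 days.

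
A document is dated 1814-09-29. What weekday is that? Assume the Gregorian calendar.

Doomsday rule: the anchor day for the 1800s is Friday. For year 14: 14÷12 = 1 r 2, and 2÷4 = 0, so 1+2+0 = 3.
Friday + 3 ≡ Monday — that's 1814's doomsday.
In September the doomsday date is Sep 5.
Sep 29 is 24 days after Sep 5; 24 mod 7 = 3, so Monday + 3 = Thursday.

Thursday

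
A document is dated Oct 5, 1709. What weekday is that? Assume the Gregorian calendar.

Saturday

Doomsday rule: the anchor day for the 1700s is Sunday. For year 09: 9÷12 = 0 r 9, and 9÷4 = 2, so 0+9+2 = 11.
Sunday + 11 ≡ Thursday — that's 1709's doomsday.
In October the doomsday date is Oct 10.
Oct 5 is 5 days before Oct 10; 5 mod 7 = 5, so Thursday − 5 = Saturday.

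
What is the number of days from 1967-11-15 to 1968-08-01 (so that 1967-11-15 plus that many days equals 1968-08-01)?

Nov 15, 1967 → Dec 15, 1967: 30 days (November has 30).
Dec 15, 1967 → Jan 15, 1968: 31 days (December has 31).
Jan 15, 1968 → Feb 15, 1968: 31 days (January has 31).
Feb 15, 1968 → Mar 15, 1968: 29 days (February has 29).
Mar 15, 1968 → Apr 15, 1968: 31 days (March has 31).
Apr 15, 1968 → May 15, 1968: 30 days (April has 30).
May 15, 1968 → Jun 15, 1968: 31 days (May has 31).
Jun 15, 1968 → Jul 15, 1968: 30 days (June has 30).
Jul 15, 1968 → Aug 1, 1968: 17 days.
Total: 260 days.

260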